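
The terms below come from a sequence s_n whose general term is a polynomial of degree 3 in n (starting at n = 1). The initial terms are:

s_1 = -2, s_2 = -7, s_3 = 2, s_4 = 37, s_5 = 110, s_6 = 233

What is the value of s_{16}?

6853

1st diffs: -5, 9, 35, 73, 123.
2nd diffs: 14, 26, 38, 50.
3rd diffs: 12, 12, 12 (constant).
Newton forward-difference form: s_n = -2 + (-5)·C(n-1,1) + 14·C(n-1,2) + 12·C(n-1,3).
At n = 16: n-1 = 15, so s_{16} = -2 - 75 + 1470 + 5460 = 6853.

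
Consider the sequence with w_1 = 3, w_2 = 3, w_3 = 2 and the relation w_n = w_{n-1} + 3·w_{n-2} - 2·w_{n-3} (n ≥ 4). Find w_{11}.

377

Compute successive terms:
w_4 = 5;  w_5 = 5;  w_6 = 16;  w_7 = 21;  w_8 = 59;  w_9 = 90;  w_{10} = 225;  w_{11} = 377.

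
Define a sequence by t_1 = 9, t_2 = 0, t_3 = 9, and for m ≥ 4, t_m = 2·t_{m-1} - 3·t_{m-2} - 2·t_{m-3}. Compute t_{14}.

-6120

Compute successive terms:
t_4 = 0  t_5 = -27  t_6 = -72  …  t_{11} = -279  t_{12} = -4608  t_{13} = -10251  t_{14} = -6120.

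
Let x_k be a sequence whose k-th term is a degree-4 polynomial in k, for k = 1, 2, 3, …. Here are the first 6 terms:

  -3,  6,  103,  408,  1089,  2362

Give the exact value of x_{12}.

40576

1st diffs: 9, 97, 305, 681, 1273.
2nd diffs: 88, 208, 376, 592.
3rd diffs: 120, 168, 216.
4th diffs: 48, 48 (constant).
Newton forward-difference form: x_k = -3 + 9·C(k-1,1) + 88·C(k-1,2) + 120·C(k-1,3) + 48·C(k-1,4).
At k = 12: k-1 = 11, so x_{12} = -3 + 99 + 4840 + 19800 + 15840 = 40576.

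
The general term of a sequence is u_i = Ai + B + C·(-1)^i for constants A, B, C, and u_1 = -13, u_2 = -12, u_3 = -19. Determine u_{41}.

-133

Write the equations: A + B - C = -13; 2A + B + C = -12; 3A + B - C = -19.
Subtracting the first from the second: A + 2C = 1.
Subtracting the second from the third: A - 2C = -7.
Solving: C = 2, A = -3, then B = -8.
Therefore u_{41} = -123 + (-8) + 2·(-1) = -133.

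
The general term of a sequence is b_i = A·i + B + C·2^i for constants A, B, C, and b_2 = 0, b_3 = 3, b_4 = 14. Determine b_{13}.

At i = 2, 3, 4: 2A + B + 4C = 0; 3A + B + 8C = 3; 4A + B + 16C = 14.
Subtracting the first from the second: A + 4C = 3.
Subtracting the second from the third: A + 8C = 11.
Solving: C = 2, A = -5, then B = 2.
So b_i = -5·i + 2 + 2·2^i; at i=13 this is 16321.

16321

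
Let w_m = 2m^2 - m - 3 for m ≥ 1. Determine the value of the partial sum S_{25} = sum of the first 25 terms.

10650

Over m = 1..25: Σm = 325, Σm² = 5525.
Total = (2)·5525 + (-1)·325 + (-3)·25 = 10650.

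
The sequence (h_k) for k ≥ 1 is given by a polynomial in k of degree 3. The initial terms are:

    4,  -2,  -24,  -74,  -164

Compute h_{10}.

-1634

1st diffs: -6, -22, -50, -90.
2nd diffs: -16, -28, -40.
3rd diffs: -12, -12 (constant).
Newton forward-difference form: h_k = 4 + (-6)·C(k-1,1) + (-16)·C(k-1,2) + (-12)·C(k-1,3).
At k = 10: k-1 = 9, so h_{10} = 4 - 54 - 576 - 1008 = -1634.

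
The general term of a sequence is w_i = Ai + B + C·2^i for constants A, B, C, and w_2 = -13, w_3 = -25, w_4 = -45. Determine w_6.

-149

Write the equations: 2A + B + 4C = -13; 3A + B + 8C = -25; 4A + B + 16C = -45.
Subtracting the first from the second: A + 4C = -12.
Subtracting the second from the third: A + 8C = -20.
Solving: C = -2, A = -4, then B = 3.
Hence w_6 = -4·6 + 3 + (-2)·64 = -149.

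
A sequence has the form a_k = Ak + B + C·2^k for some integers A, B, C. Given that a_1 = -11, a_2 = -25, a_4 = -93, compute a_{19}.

Write the equations: A + B + 2C = -11; 2A + B + 4C = -25; 4A + B + 16C = -93.
Subtracting the first from the second: A + 2C = -14.
Subtracting the second from the third: 2A + 12C = -68.
Solving: C = -5, A = -4, then B = 3.
Therefore a_{19} = -76 + 3 + (-5)·524288 = -2621513.

-2621513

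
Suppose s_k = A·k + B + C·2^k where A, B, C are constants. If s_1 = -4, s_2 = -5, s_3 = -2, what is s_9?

The three given values yield: A + B + 2C = -4; 2A + B + 4C = -5; 3A + B + 8C = -2.
Subtracting the first from the second: A + 2C = -1.
Subtracting the second from the third: A + 4C = 3.
Solving: C = 2, A = -5, then B = -3.
Therefore s_9 = -45 + (-3) + 2·512 = 976.

976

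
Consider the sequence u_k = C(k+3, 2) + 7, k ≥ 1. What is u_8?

62

C(11, 2) = 55, so u_8 = 62.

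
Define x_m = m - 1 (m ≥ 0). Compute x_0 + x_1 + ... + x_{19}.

170

Over m = 0..19: Σm = 190.
Total = (1)·190 + (-1)·20 = 170.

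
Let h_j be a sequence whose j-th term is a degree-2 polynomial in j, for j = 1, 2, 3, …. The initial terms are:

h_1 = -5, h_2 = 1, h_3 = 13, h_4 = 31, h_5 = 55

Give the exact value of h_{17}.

1st diffs: 6, 12, 18, 24.
2nd diffs: 6, 6, 6 (constant).
So h_j = 3j^2 - 3j - 5.
Evaluating at j = 17 gives h_{17} = 811.

811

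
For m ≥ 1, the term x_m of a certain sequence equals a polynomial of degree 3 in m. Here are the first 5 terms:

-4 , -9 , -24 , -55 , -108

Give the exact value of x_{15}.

-3168

1st diffs: -5, -15, -31, -53.
2nd diffs: -10, -16, -22.
3rd diffs: -6, -6 (constant).
So x_m = -m^3 + m^2 - m - 3.
Evaluating at m = 15 gives x_{15} = -3168.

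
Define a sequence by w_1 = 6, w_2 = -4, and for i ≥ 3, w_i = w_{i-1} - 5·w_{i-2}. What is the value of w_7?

Compute successive terms:
w_3 = -34; w_4 = -14; w_5 = 156; w_6 = 226; w_7 = -554.

-554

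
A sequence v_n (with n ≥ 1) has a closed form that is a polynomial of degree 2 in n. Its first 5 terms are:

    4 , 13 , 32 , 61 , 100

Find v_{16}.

1st diffs: 9, 19, 29, 39.
2nd diffs: 10, 10, 10 (constant).
Newton forward-difference form: v_n = 4 + 9·C(n-1,1) + 10·C(n-1,2).
At n = 16: n-1 = 15, so v_{16} = 4 + 135 + 1050 = 1189.

1189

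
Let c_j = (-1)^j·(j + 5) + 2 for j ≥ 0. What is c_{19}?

(-1)^19 = -1; j + 5 at j=19 is 24; so c_{19} = -22.

-22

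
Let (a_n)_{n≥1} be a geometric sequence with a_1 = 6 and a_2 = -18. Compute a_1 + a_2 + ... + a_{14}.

Common ratio r = -3.
a_n = 6·(-3)^(n-1).
S = 6·((-3)^14 - 1)/(-3 - 1) = 6·(4782969 - 1)/(-4) = -7174452.

-7174452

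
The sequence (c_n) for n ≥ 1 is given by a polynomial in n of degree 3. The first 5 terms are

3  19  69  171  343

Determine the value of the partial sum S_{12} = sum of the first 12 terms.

17482

1st diffs: 16, 50, 102, 172.
2nd diffs: 34, 52, 70.
3rd diffs: 18, 18 (constant).
So c_n = 3n^3 - n^2 - 2n + 3.
Continuing: …, 603, 969, 1459, 2091, …, c_{12} = 5019.
Summing n = 1..12 (12 terms) gives 17482.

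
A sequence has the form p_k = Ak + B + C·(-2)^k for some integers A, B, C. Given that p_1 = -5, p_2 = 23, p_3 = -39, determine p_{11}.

The three given values yield: A + B - 2C = -5; 2A + B + 4C = 23; 3A + B - 8C = -39.
Subtracting the first from the second: A + 6C = 28.
Subtracting the second from the third: A - 12C = -62.
Solving: C = 5, A = -2, then B = 7.
Therefore p_{11} = -22 + 7 + 5·(-2048) = -10255.

-10255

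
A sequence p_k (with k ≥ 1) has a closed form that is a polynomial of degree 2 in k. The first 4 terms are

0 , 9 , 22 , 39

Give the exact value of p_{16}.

555

1st diffs: 9, 13, 17.
2nd diffs: 4, 4 (constant).
Newton forward-difference form: p_k = 9·C(k-1,1) + 4·C(k-1,2).
At k = 16: k-1 = 15, so p_{16} = 135 + 420 = 555.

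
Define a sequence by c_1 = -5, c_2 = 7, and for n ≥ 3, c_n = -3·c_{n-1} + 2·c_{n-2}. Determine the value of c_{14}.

Iterate the recurrence:
c_3 = -31; c_4 = 107; c_5 = -383; …; c_{11} = -781159; c_{12} = 2782139; c_{13} = -9908735; c_{14} = 35290483.

35290483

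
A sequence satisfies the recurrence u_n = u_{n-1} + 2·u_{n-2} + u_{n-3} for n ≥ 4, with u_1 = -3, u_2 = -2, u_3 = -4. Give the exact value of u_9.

-462

Step forward from the initial values:
u_4 = -11;  u_5 = -21;  u_6 = -47;  u_7 = -100;  u_8 = -215;  u_9 = -462.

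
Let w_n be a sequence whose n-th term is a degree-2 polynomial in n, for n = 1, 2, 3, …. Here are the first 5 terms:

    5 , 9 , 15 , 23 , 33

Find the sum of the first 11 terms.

605

1st diffs: 4, 6, 8, 10.
2nd diffs: 2, 2, 2 (constant).
So w_n = n^2 + n + 3.
Continuing: …, 45, 59, 75, 93, …, w_{11} = 135.
Summing n = 1..11 (11 terms) gives 605.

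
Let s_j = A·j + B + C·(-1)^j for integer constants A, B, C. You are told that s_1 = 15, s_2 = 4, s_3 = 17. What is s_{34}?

At j = 1, 2, 3: A + B - C = 15; 2A + B + C = 4; 3A + B - C = 17.
Subtracting the first from the second: A + 2C = -11.
Subtracting the second from the third: A - 2C = 13.
Solving: C = -6, A = 1, then B = 8.
Hence s_{34} = 1·34 + 8 + (-6)·1 = 36.

36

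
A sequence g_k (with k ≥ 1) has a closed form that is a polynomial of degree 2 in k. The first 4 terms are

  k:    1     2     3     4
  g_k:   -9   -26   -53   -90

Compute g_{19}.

-1845

1st diffs: -17, -27, -37.
2nd diffs: -10, -10 (constant).
Newton forward-difference form: g_k = -9 + (-17)·C(k-1,1) + (-10)·C(k-1,2).
At k = 19: k-1 = 18, so g_{19} = -9 - 306 - 1530 = -1845.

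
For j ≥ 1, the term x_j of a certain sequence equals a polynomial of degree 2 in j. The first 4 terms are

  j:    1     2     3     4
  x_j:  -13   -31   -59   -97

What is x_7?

1st diffs: -18, -28, -38.
2nd diffs: -10, -10 (constant).
So x_j = -5j^2 - 3j - 5.
Evaluating at j = 7 gives x_7 = -271.

-271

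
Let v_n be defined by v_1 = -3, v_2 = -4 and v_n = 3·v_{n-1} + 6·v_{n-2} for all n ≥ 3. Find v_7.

Step forward from the initial values:
v_3 = -30, v_4 = -114, v_5 = -522, v_6 = -2250, v_7 = -9882.

-9882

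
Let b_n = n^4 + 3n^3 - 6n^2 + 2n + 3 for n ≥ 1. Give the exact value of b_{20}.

181643

b_{20} = 1·20^4 + 3·20^3 - 6·20^2 + 2·20 + 3 = 181643.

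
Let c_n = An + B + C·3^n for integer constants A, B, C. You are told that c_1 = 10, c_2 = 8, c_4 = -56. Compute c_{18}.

At n = 1, 2, 4: A + B + 3C = 10; 2A + B + 9C = 8; 4A + B + 81C = -56.
Subtracting the first from the second: A + 6C = -2.
Subtracting the second from the third: 2A + 72C = -64.
Solving: C = -1, A = 4, then B = 9.
Hence c_{18} = 4·18 + 9 + (-1)·387420489 = -387420408.

-387420408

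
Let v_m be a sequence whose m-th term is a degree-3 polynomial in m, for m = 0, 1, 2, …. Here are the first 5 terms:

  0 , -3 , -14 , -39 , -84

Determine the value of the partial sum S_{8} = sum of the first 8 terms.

-952

1st diffs: -3, -11, -25, -45.
2nd diffs: -8, -14, -20.
3rd diffs: -6, -6 (constant).
So v_m = -m^3 - m^2 - m.
Continuing: -155, -258, -399.
Summing m = 0..7 (8 terms) gives -952.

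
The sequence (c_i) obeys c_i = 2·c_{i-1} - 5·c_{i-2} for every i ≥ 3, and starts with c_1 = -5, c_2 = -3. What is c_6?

-243

Iterate the recurrence:
c_3 = 19; c_4 = 53; c_5 = 11; c_6 = -243.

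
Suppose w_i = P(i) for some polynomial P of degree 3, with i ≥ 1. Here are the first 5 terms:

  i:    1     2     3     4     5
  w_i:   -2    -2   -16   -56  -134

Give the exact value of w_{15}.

-5644

1st diffs: 0, -14, -40, -78.
2nd diffs: -14, -26, -38.
3rd diffs: -12, -12 (constant).
Newton forward-difference form: w_i = -2 + (-14)·C(i-1,2) + (-12)·C(i-1,3).
At i = 15: i-1 = 14, so w_{15} = -2 - 1274 - 4368 = -5644.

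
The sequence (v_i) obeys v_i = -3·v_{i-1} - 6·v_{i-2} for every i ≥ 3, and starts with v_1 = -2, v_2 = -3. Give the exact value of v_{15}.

Step forward from the initial values:
v_3 = 21; v_4 = -45; v_5 = 9; …; v_{12} = 2187; v_{13} = -139239; v_{14} = 404595; v_{15} = -378351.

-378351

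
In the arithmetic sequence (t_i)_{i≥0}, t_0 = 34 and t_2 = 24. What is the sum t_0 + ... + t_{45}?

Common difference d = (24 - 34) / (2 - 0) = -5.
t_i = 34 + (i - 0)·(-5).
t_{45} = -191; S = 46·(34 + (-191))/2 = -3611.

-3611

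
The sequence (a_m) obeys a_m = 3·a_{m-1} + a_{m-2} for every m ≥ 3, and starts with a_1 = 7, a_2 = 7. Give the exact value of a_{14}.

Step forward from the initial values:
a_3 = 28, a_4 = 91, a_5 = 301, …, a_{11} = 390649, a_{12} = 1290226, a_{13} = 4261327, a_{14} = 14074207.

14074207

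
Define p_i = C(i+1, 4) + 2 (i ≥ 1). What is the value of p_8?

C(9, 4) = 126, so p_8 = 128.

128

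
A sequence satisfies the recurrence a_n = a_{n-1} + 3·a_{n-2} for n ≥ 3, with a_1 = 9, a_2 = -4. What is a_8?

Applying the relation repeatedly:
a_3 = 23, a_4 = 11, a_5 = 80, a_6 = 113, a_7 = 353, a_8 = 692.

692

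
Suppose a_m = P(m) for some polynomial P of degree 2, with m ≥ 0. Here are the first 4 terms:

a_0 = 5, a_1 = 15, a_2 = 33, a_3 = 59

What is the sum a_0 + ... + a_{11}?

2480

1st diffs: 10, 18, 26.
2nd diffs: 8, 8 (constant).
Newton forward-difference form: a_m = 5 + 10·C(m,1) + 8·C(m,2).
Continuing: …, 93, 135, 185, 243, …, a_{11} = 555.
Summing m = 0..11 (12 terms) gives 2480.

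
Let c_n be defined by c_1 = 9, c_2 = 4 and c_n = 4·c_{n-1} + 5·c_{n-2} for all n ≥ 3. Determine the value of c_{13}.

Iterate the recurrence:
c_3 = 61; c_4 = 264; c_5 = 1361; …; c_{10} = 4231764; c_{11} = 21158861; c_{12} = 105794264; c_{13} = 528971361.
(Characteristic roots are 5 and -1.)

528971361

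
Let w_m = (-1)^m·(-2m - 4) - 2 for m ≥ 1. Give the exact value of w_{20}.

-46

(-1)^20 = 1; -2m - 4 at m=20 is -44; so w_{20} = -46.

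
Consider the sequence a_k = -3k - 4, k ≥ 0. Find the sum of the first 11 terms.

-209

Over k = 0..10: Σk = 55.
Total = (-3)·55 + (-4)·11 = -209.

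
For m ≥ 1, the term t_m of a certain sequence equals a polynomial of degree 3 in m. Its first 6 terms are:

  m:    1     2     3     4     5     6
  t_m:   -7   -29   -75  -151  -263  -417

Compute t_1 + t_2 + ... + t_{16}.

-27112

1st diffs: -22, -46, -76, -112, -154.
2nd diffs: -24, -30, -36, -42.
3rd diffs: -6, -6, -6 (constant).
So t_m = -m^3 - 6m^2 + 3m - 3.
Continuing: …, -619, -875, -1191, -1573, …, t_{16} = -5587.
Summing m = 1..16 (16 terms) gives -27112.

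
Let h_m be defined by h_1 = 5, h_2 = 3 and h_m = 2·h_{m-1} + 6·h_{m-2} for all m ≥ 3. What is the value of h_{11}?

880704

Iterate the recurrence:
h_3 = 36;  h_4 = 90;  h_5 = 396;  h_6 = 1332;  h_7 = 5040;  h_8 = 18072;  h_9 = 66384;  h_{10} = 241200;  h_{11} = 880704.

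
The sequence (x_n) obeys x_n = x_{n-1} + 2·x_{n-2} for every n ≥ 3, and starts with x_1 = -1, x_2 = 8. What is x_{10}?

1198

Compute successive terms:
x_3 = 6, x_4 = 22, x_5 = 34, x_6 = 78, x_7 = 146, x_8 = 302, x_9 = 594, x_{10} = 1198.
(Characteristic roots are 2 and -1.)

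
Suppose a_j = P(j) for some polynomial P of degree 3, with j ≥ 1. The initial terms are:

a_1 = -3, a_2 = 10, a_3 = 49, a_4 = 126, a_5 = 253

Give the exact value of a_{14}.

5626

1st diffs: 13, 39, 77, 127.
2nd diffs: 26, 38, 50.
3rd diffs: 12, 12 (constant).
Newton forward-difference form: a_j = -3 + 13·C(j-1,1) + 26·C(j-1,2) + 12·C(j-1,3).
At j = 14: j-1 = 13, so a_{14} = -3 + 169 + 2028 + 3432 = 5626.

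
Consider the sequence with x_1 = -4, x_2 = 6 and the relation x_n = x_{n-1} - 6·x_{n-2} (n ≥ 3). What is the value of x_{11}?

8454

Applying the relation repeatedly:
x_3 = 30, x_4 = -6, x_5 = -186, x_6 = -150, x_7 = 966, x_8 = 1866, x_9 = -3930, x_{10} = -15126, x_{11} = 8454.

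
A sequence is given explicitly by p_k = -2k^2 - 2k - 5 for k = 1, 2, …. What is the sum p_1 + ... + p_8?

Over k = 1..8: Σk = 36, Σk² = 204.
Total = (-2)·204 + (-2)·36 + (-5)·8 = -520.

-520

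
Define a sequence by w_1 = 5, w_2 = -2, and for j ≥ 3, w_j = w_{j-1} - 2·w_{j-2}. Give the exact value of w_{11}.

192

Iterate the recurrence:
w_3 = -12; w_4 = -8; w_5 = 16; w_6 = 32; w_7 = 0; w_8 = -64; w_9 = -64; w_{10} = 64; w_{11} = 192.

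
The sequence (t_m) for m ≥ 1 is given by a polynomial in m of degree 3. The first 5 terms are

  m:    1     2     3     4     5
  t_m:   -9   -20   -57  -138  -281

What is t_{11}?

-3449

1st diffs: -11, -37, -81, -143.
2nd diffs: -26, -44, -62.
3rd diffs: -18, -18 (constant).
Newton forward-difference form: t_m = -9 + (-11)·C(m-1,1) + (-26)·C(m-1,2) + (-18)·C(m-1,3).
At m = 11: m-1 = 10, so t_{11} = -9 - 110 - 1170 - 2160 = -3449.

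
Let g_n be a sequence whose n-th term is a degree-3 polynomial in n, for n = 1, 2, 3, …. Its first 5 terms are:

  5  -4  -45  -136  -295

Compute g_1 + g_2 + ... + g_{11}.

1st diffs: -9, -41, -91, -159.
2nd diffs: -32, -50, -68.
3rd diffs: -18, -18 (constant).
Newton forward-difference form: g_n = 5 + (-9)·C(n-1,1) + (-32)·C(n-1,2) + (-18)·C(n-1,3).
Continuing: …, -540, -889, -1360, -1971, …, g_{11} = -3685.
Summing n = 1..11 (11 terms) gives -11660.

-11660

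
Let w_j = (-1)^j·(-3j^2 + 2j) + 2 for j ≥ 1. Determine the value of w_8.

(-1)^8 = 1; -3j^2 + 2j at j=8 is -176; so w_8 = -174.

-174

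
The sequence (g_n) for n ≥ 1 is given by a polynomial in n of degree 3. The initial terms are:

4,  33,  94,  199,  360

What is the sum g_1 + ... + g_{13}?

1st diffs: 29, 61, 105, 161.
2nd diffs: 32, 44, 56.
3rd diffs: 12, 12 (constant).
Newton forward-difference form: g_n = 4 + 29·C(n-1,1) + 32·C(n-1,2) + 12·C(n-1,3).
Continuing: …, 589, 898, 1299, 1804, …, g_{13} = 5104.
Summing n = 1..13 (13 terms) gives 20046.

20046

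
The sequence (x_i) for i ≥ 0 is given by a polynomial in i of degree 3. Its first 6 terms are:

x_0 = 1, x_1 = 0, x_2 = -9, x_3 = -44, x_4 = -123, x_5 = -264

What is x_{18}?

-15929

1st diffs: -1, -9, -35, -79, -141.
2nd diffs: -8, -26, -44, -62.
3rd diffs: -18, -18, -18 (constant).
Newton forward-difference form: x_i = 1 + (-1)·C(i,1) + (-8)·C(i,2) + (-18)·C(i,3).
At i = 18: i = 18, so x_{18} = 1 - 18 - 1224 - 14688 = -15929.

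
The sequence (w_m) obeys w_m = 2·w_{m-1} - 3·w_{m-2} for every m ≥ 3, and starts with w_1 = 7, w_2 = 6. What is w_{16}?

w_3 = -9, w_4 = -36, w_5 = -45, …, w_{13} = 2763, w_{14} = 8874, w_{15} = 9459, w_{16} = -7704.

-7704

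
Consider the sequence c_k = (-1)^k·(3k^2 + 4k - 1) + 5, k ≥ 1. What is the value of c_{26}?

(-1)^26 = 1; 3k^2 + 4k - 1 at k=26 is 2131; so c_{26} = 2136.

2136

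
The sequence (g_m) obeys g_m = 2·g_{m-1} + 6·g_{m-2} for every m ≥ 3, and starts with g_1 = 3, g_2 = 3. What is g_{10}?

170544

g_3 = 24  g_4 = 66  g_5 = 276  g_6 = 948  g_7 = 3552  g_8 = 12792  g_9 = 46896  g_{10} = 170544.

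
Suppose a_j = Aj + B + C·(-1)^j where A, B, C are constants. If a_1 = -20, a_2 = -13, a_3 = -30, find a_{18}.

At j = 1, 2, 3: A + B - C = -20; 2A + B + C = -13; 3A + B - C = -30.
Subtracting the first from the second: A + 2C = 7.
Subtracting the second from the third: A - 2C = -17.
Solving: C = 6, A = -5, then B = -9.
Therefore a_{18} = -90 + (-9) + 6·1 = -93.

-93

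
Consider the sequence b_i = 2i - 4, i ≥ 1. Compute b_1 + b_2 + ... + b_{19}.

Over i = 1..19: Σi = 190.
Total = (2)·190 + (-4)·19 = 304.

304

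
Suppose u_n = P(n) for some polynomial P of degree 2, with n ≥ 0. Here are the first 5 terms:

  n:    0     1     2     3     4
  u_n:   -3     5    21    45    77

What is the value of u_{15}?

957

1st diffs: 8, 16, 24, 32.
2nd diffs: 8, 8, 8 (constant).
Newton forward-difference form: u_n = -3 + 8·C(n,1) + 8·C(n,2).
At n = 15: n = 15, so u_{15} = -3 + 120 + 840 = 957.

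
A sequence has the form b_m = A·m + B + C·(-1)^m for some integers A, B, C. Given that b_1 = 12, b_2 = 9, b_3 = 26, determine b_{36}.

The three given values yield: A + B - C = 12; 2A + B + C = 9; 3A + B - C = 26.
Subtracting the first from the second: A + 2C = -3.
Subtracting the second from the third: A - 2C = 17.
Solving: C = -5, A = 7, then B = 0.
So b_m = 7·m + 0 + (-5)·(-1)^m; at m=36 this is 247.

247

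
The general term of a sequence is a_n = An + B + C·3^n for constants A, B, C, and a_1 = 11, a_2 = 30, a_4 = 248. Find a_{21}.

Write the equations: A + B + 3C = 11; 2A + B + 9C = 30; 4A + B + 81C = 248.
Subtracting the first from the second: A + 6C = 19.
Subtracting the second from the third: 2A + 72C = 218.
Solving: C = 3, A = 1, then B = 1.
So a_n = 1·n + 1 + 3·3^n; at n=21 this is 31381059631.

31381059631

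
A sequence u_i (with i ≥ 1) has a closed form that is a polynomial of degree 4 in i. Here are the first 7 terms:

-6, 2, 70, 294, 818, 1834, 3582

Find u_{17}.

148442

1st diffs: 8, 68, 224, 524, 1016, 1748.
2nd diffs: 60, 156, 300, 492, 732.
3rd diffs: 96, 144, 192, 240.
4th diffs: 48, 48, 48 (constant).
Newton forward-difference form: u_i = -6 + 8·C(i-1,1) + 60·C(i-1,2) + 96·C(i-1,3) + 48·C(i-1,4).
At i = 17: i-1 = 16, so u_{17} = -6 + 128 + 7200 + 53760 + 87360 = 148442.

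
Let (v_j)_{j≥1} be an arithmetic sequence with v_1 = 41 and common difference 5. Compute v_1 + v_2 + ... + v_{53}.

v_j = 41 + (j - 1)·5.
v_{53} = 301; S = 53·(41 + 301)/2 = 9063.

9063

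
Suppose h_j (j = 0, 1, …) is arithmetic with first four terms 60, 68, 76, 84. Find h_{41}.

388

Common difference d = 8.
h_j = 60 + (j - 0)·8.
h_{41} = 60 + 41·8 = 388.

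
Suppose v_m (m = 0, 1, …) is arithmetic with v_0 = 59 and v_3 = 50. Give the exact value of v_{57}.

Common difference d = (50 - 59) / (3 - 0) = -3.
v_m = 59 + (m - 0)·(-3).
v_{57} = 59 + 57·(-3) = -112.

-112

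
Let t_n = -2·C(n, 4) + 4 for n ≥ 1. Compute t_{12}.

C(12, 4) = 495, so t_{12} = -986.

-986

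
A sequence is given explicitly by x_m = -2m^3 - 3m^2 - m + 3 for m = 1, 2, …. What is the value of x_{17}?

-10707

x_{17} = -2·17^3 - 3·17^2 - 1·17 + 3 = -10707.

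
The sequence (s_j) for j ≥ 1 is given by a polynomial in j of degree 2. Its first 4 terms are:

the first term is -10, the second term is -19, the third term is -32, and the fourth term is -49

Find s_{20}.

-865

1st diffs: -9, -13, -17.
2nd diffs: -4, -4 (constant).
Newton forward-difference form: s_j = -10 + (-9)·C(j-1,1) + (-4)·C(j-1,2).
At j = 20: j-1 = 19, so s_{20} = -10 - 171 - 684 = -865.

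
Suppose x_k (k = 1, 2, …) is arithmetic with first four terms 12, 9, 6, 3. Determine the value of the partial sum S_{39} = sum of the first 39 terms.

Common difference d = -3.
x_k = 12 + (k - 1)·(-3).
x_{39} = -102; S = 39·(12 + (-102))/2 = -1755.

-1755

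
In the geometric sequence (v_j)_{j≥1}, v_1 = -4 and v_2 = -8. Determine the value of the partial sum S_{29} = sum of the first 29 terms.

-2147483644

Common ratio r = 2.
v_j = (-4)·2^(j-1).
S = (-4)·(2^29 - 1)/(2 - 1) = (-4)·(536870912 - 1)/(1) = -2147483644.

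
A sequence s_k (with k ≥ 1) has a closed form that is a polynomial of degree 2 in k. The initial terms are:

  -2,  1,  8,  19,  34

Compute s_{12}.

1st diffs: 3, 7, 11, 15.
2nd diffs: 4, 4, 4 (constant).
So s_k = 2k^2 - 3k - 1.
Evaluating at k = 12 gives s_{12} = 251.

251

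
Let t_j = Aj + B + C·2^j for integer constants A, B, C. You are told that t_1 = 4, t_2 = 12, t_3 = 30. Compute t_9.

At j = 1, 2, 3: A + B + 2C = 4; 2A + B + 4C = 12; 3A + B + 8C = 30.
Subtracting the first from the second: A + 2C = 8.
Subtracting the second from the third: A + 4C = 18.
Solving: C = 5, A = -2, then B = -4.
Therefore t_9 = -18 + (-4) + 5·512 = 2538.

2538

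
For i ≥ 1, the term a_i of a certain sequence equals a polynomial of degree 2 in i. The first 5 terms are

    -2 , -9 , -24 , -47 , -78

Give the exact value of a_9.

-282

1st diffs: -7, -15, -23, -31.
2nd diffs: -8, -8, -8 (constant).
Newton forward-difference form: a_i = -2 + (-7)·C(i-1,1) + (-8)·C(i-1,2).
At i = 9: i-1 = 8, so a_9 = -2 - 56 - 224 = -282.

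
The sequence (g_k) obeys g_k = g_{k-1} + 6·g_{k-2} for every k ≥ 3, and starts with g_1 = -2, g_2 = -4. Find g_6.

Applying the relation repeatedly:
g_3 = -16  g_4 = -40  g_5 = -136  g_6 = -376.
(Characteristic roots are 3 and -2.)

-376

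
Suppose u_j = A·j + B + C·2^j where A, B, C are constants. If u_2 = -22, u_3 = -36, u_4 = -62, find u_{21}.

The three given values yield: 2A + B + 4C = -22; 3A + B + 8C = -36; 4A + B + 16C = -62.
Subtracting the first from the second: A + 4C = -14.
Subtracting the second from the third: A + 8C = -26.
Solving: C = -3, A = -2, then B = -6.
So u_j = -2·j + (-6) + (-3)·2^j; at j=21 this is -6291504.

-6291504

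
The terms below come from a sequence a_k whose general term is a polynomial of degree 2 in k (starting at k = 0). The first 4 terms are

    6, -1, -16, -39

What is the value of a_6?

-156

1st diffs: -7, -15, -23.
2nd diffs: -8, -8 (constant).
So a_k = -4k^2 - 3k + 6.
Evaluating at k = 6 gives a_6 = -156.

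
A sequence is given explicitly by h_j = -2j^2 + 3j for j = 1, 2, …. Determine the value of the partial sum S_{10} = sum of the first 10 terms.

Over j = 1..10: Σj = 55, Σj² = 385.
Total = (-2)·385 + (3)·55 = -605.

-605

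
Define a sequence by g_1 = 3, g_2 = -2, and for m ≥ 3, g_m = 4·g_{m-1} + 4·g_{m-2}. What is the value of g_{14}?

66510848

g_3 = 4, g_4 = 8, g_5 = 48, …, g_{11} = 590848, g_{12} = 2852864, g_{13} = 13774848, g_{14} = 66510848.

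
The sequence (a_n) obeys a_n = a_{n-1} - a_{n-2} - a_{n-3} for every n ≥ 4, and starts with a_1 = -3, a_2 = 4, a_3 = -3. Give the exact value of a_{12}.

-16

Applying the relation repeatedly:
a_4 = -4, a_5 = -5, a_6 = 2, a_7 = 11, a_8 = 14, a_9 = 1, a_{10} = -24, a_{11} = -39, a_{12} = -16.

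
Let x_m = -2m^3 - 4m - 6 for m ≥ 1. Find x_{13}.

x_{13} = -2·13^3 - 4·13 - 6 = -4452.

-4452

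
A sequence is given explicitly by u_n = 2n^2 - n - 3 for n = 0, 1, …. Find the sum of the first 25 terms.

Over n = 0..24: Σn = 300, Σn² = 4900.
Total = (2)·4900 + (-1)·300 + (-3)·25 = 9425.

9425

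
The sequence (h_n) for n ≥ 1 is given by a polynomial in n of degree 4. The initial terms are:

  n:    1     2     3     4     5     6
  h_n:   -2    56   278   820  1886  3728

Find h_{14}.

1st diffs: 58, 222, 542, 1066, 1842.
2nd diffs: 164, 320, 524, 776.
3rd diffs: 156, 204, 252.
4th diffs: 48, 48 (constant).
Newton forward-difference form: h_n = -2 + 58·C(n-1,1) + 164·C(n-1,2) + 156·C(n-1,3) + 48·C(n-1,4).
At n = 14: n-1 = 13, so h_{14} = -2 + 754 + 12792 + 44616 + 34320 = 92480.

92480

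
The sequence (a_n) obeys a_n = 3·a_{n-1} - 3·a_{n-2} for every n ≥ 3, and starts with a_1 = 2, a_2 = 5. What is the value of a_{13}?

Step forward from the initial values:
a_3 = 9; a_4 = 12; a_5 = 9; …; a_{10} = -324; a_{11} = -243; a_{12} = 243; a_{13} = 1458.

1458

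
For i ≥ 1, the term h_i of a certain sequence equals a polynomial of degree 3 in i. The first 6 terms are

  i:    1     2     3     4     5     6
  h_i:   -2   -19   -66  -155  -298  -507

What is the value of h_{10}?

1st diffs: -17, -47, -89, -143, -209.
2nd diffs: -30, -42, -54, -66.
3rd diffs: -12, -12, -12 (constant).
Newton forward-difference form: h_i = -2 + (-17)·C(i-1,1) + (-30)·C(i-1,2) + (-12)·C(i-1,3).
At i = 10: i-1 = 9, so h_{10} = -2 - 153 - 1080 - 1008 = -2243.

-2243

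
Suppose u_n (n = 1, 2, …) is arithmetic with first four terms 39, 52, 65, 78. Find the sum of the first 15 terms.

1950

Common difference d = 13.
u_n = 39 + (n - 1)·13.
u_{15} = 221; S = 15·(39 + 221)/2 = 1950.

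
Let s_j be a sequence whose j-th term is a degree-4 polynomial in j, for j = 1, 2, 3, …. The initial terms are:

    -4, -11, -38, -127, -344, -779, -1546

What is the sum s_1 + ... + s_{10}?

-17623

1st diffs: -7, -27, -89, -217, -435, -767.
2nd diffs: -20, -62, -128, -218, -332.
3rd diffs: -42, -66, -90, -114.
4th diffs: -24, -24, -24 (constant).
Newton forward-difference form: s_j = -4 + (-7)·C(j-1,1) + (-20)·C(j-1,2) + (-42)·C(j-1,3) + (-24)·C(j-1,4).
Continuing: -2783, -4652, -7339.
Summing j = 1..10 (10 terms) gives -17623.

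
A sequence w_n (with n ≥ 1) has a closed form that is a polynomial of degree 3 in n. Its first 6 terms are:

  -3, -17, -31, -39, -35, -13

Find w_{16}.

2517

1st diffs: -14, -14, -8, 4, 22.
2nd diffs: 0, 6, 12, 18.
3rd diffs: 6, 6, 6 (constant).
Newton forward-difference form: w_n = -3 + (-14)·C(n-1,1) + 6·C(n-1,3).
At n = 16: n-1 = 15, so w_{16} = -3 - 210 + 2730 = 2517.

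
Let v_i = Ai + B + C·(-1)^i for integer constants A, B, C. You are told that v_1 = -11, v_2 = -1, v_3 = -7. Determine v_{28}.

51

Write the equations: A + B - C = -11; 2A + B + C = -1; 3A + B - C = -7.
Subtracting the first from the second: A + 2C = 10.
Subtracting the second from the third: A - 2C = -6.
Solving: C = 4, A = 2, then B = -9.
So v_i = 2·i + (-9) + 4·(-1)^i; at i=28 this is 51.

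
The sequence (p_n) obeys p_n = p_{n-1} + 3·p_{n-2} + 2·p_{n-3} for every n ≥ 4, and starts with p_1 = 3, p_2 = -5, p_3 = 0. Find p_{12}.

-11894

Applying the relation repeatedly:
p_4 = -9;  p_5 = -19;  p_6 = -46;  p_7 = -121;  p_8 = -297;  p_9 = -752;  p_{10} = -1885;  p_{11} = -4735;  p_{12} = -11894.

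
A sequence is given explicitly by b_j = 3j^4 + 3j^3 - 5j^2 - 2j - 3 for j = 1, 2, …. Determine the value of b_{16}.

207581

b_{16} = 3·16^4 + 3·16^3 - 5·16^2 - 2·16 - 3 = 207581.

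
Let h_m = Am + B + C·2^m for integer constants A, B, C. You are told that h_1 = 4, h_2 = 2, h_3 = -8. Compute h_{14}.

-65446

Plug in m = 1, 2, 3: A + B + 2C = 4; 2A + B + 4C = 2; 3A + B + 8C = -8.
Subtracting the first from the second: A + 2C = -2.
Subtracting the second from the third: A + 4C = -10.
Solving: C = -4, A = 6, then B = 6.
So h_m = 6·m + 6 + (-4)·2^m; at m=14 this is -65446.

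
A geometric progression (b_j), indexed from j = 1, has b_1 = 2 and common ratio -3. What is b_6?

b_j = 2·(-3)^(j-1).
b_6 = 2·(-3)^5 = -486.

-486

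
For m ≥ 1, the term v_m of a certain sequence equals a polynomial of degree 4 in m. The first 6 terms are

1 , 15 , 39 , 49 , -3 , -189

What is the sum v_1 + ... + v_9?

-4695

1st diffs: 14, 24, 10, -52, -186.
2nd diffs: 10, -14, -62, -134.
3rd diffs: -24, -48, -72.
4th diffs: -24, -24 (constant).
Newton forward-difference form: v_m = 1 + 14·C(m-1,1) + 10·C(m-1,2) + (-24)·C(m-1,3) + (-24)·C(m-1,4).
Continuing: -605, -1371, -2631.
Summing m = 1..9 (9 terms) gives -4695.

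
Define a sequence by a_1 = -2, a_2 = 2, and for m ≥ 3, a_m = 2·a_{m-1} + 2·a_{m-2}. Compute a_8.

176

Applying the relation repeatedly:
a_3 = 0;  a_4 = 4;  a_5 = 8;  a_6 = 24;  a_7 = 64;  a_8 = 176.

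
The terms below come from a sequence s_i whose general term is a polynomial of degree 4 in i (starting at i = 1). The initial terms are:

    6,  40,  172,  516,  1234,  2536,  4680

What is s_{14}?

1st diffs: 34, 132, 344, 718, 1302, 2144.
2nd diffs: 98, 212, 374, 584, 842.
3rd diffs: 114, 162, 210, 258.
4th diffs: 48, 48, 48 (constant).
So s_i = 2i^4 - i^3 + 5i^2 - 4i + 4.
Evaluating at i = 14 gives s_{14} = 75016.

75016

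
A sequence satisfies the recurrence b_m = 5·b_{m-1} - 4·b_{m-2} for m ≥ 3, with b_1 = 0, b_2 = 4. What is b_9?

87380

b_3 = 20, b_4 = 84, b_5 = 340, b_6 = 1364, b_7 = 5460, b_8 = 21844, b_9 = 87380.
(Characteristic roots are 4 and 1.)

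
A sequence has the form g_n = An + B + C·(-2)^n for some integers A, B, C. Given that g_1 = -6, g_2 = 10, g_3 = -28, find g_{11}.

Write the equations: A + B - 2C = -6; 2A + B + 4C = 10; 3A + B - 8C = -28.
Subtracting the first from the second: A + 6C = 16.
Subtracting the second from the third: A - 12C = -38.
Solving: C = 3, A = -2, then B = 2.
Therefore g_{11} = -22 + 2 + 3·(-2048) = -6164.

-6164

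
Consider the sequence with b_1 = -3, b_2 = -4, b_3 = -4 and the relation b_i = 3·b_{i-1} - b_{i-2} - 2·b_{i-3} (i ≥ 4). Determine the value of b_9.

Step forward from the initial values:
b_4 = -2; b_5 = 6; b_6 = 28; b_7 = 82; b_8 = 206; b_9 = 480.

480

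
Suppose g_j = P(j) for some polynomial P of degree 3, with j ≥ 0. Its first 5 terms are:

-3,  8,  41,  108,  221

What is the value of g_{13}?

1st diffs: 11, 33, 67, 113.
2nd diffs: 22, 34, 46.
3rd diffs: 12, 12 (constant).
Newton forward-difference form: g_j = -3 + 11·C(j,1) + 22·C(j,2) + 12·C(j,3).
At j = 13: j = 13, so g_{13} = -3 + 143 + 1716 + 3432 = 5288.

5288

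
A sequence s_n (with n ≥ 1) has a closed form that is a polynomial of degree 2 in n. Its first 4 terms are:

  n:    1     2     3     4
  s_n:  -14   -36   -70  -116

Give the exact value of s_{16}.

1st diffs: -22, -34, -46.
2nd diffs: -12, -12 (constant).
So s_n = -6n^2 - 4n - 4.
Evaluating at n = 16 gives s_{16} = -1604.

-1604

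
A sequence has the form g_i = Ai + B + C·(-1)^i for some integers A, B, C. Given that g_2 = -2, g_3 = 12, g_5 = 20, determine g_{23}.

92

Write the equations: 2A + B + C = -2; 3A + B - C = 12; 5A + B - C = 20.
Subtracting the first from the second: A - 2C = 14.
Subtracting the second from the third: 2A = 8.
Solving: C = -5, A = 4, then B = -5.
Hence g_{23} = 4·23 + (-5) + (-5)·(-1) = 92.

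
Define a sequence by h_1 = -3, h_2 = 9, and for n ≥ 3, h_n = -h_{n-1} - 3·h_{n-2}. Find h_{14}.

Iterate the recurrence:
h_3 = 0, h_4 = -27, h_5 = 27, …, h_{11} = -945, h_{12} = 1998, h_{13} = 837, h_{14} = -6831.

-6831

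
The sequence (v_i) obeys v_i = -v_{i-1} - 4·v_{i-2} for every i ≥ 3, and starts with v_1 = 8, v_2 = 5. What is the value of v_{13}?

-30493

Compute successive terms:
v_3 = -37;  v_4 = 17;  v_5 = 131;  …;  v_{10} = -4663;  v_{11} = 3947;  v_{12} = 14705;  v_{13} = -30493.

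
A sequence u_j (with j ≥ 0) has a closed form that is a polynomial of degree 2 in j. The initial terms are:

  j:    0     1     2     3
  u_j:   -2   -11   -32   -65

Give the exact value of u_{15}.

-1397

1st diffs: -9, -21, -33.
2nd diffs: -12, -12 (constant).
Newton forward-difference form: u_j = -2 + (-9)·C(j,1) + (-12)·C(j,2).
At j = 15: j = 15, so u_{15} = -2 - 135 - 1260 = -1397.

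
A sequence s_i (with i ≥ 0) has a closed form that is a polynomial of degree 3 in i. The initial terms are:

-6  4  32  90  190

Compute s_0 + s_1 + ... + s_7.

1st diffs: 10, 28, 58, 100.
2nd diffs: 18, 30, 42.
3rd diffs: 12, 12 (constant).
Newton forward-difference form: s_i = -6 + 10·C(i,1) + 18·C(i,2) + 12·C(i,3).
Continuing: 344, 564, 862.
Summing i = 0..7 (8 terms) gives 2080.

2080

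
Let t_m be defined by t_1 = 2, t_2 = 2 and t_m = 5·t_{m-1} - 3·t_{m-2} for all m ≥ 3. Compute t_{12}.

Step forward from the initial values:
t_3 = 4;  t_4 = 14;  t_5 = 58;  t_6 = 248;  t_7 = 1066;  t_8 = 4586;  t_9 = 19732;  t_{10} = 84902;  t_{11} = 365314;  t_{12} = 1571864.

1571864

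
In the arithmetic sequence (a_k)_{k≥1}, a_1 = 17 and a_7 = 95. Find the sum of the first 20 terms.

Common difference d = (95 - 17) / (7 - 1) = 13.
a_k = 17 + (k - 1)·13.
a_{20} = 264; S = 20·(17 + 264)/2 = 2810.

2810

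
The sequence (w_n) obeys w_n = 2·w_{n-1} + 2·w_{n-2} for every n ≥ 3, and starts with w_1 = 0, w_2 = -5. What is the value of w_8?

Applying the relation repeatedly:
w_3 = -10  w_4 = -30  w_5 = -80  w_6 = -220  w_7 = -600  w_8 = -1640.

-1640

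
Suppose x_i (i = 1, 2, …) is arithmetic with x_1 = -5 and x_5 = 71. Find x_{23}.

413

Common difference d = (71 - (-5)) / (5 - 1) = 19.
x_i = -5 + (i - 1)·19.
x_{23} = -5 + 22·19 = 413.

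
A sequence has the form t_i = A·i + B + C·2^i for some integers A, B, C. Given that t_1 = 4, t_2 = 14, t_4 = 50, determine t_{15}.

At i = 1, 2, 4: A + B + 2C = 4; 2A + B + 4C = 14; 4A + B + 16C = 50.
Subtracting the first from the second: A + 2C = 10.
Subtracting the second from the third: 2A + 12C = 36.
Solving: C = 2, A = 6, then B = -6.
Therefore t_{15} = 90 + (-6) + 2·32768 = 65620.

65620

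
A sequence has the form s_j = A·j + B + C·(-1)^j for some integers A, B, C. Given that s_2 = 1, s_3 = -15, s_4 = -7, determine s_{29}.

The three given values yield: 2A + B + C = 1; 3A + B - C = -15; 4A + B + C = -7.
Subtracting the first from the second: A - 2C = -16.
Subtracting the second from the third: A + 2C = 8.
Solving: C = 6, A = -4, then B = 3.
Hence s_{29} = -4·29 + 3 + 6·(-1) = -119.

-119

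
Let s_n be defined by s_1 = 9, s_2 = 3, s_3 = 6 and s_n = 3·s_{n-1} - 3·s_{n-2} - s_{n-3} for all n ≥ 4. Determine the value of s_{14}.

6231

Iterate the recurrence:
s_4 = 0; s_5 = -21; s_6 = -69; …; s_{11} = 1806; s_{12} = 4260; s_{13} = 6939; s_{14} = 6231.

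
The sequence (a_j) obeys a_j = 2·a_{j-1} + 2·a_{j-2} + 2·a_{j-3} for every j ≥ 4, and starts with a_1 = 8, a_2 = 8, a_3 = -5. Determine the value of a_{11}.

Compute successive terms:
a_4 = 22;  a_5 = 50;  a_6 = 134;  a_7 = 412;  a_8 = 1192;  a_9 = 3476;  a_{10} = 10160;  a_{11} = 29656.

29656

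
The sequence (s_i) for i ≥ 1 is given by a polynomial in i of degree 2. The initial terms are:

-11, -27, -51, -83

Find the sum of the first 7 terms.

-693

1st diffs: -16, -24, -32.
2nd diffs: -8, -8 (constant).
Newton forward-difference form: s_i = -11 + (-16)·C(i-1,1) + (-8)·C(i-1,2).
Continuing: -123, -171, -227.
Summing i = 1..7 (7 terms) gives -693.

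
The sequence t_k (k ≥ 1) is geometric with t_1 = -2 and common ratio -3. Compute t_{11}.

t_k = (-2)·(-3)^(k-1).
t_{11} = (-2)·(-3)^10 = -118098.

-118098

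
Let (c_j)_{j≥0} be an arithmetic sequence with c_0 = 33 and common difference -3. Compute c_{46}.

-105

c_j = 33 + (j - 0)·(-3).
c_{46} = 33 + 46·(-3) = -105.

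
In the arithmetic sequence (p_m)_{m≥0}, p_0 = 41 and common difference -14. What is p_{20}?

-239

p_m = 41 + (m - 0)·(-14).
p_{20} = 41 + 20·(-14) = -239.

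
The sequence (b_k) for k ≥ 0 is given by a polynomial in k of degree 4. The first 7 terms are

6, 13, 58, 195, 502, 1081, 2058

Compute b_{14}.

1st diffs: 7, 45, 137, 307, 579, 977.
2nd diffs: 38, 92, 170, 272, 398.
3rd diffs: 54, 78, 102, 126.
4th diffs: 24, 24, 24 (constant).
Newton forward-difference form: b_k = 6 + 7·C(k,1) + 38·C(k,2) + 54·C(k,3) + 24·C(k,4).
At k = 14: k = 14, so b_{14} = 6 + 98 + 3458 + 19656 + 24024 = 47242.

47242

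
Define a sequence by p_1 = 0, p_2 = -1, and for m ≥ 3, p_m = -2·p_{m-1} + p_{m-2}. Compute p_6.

Iterate the recurrence:
p_3 = 2;  p_4 = -5;  p_5 = 12;  p_6 = -29.

-29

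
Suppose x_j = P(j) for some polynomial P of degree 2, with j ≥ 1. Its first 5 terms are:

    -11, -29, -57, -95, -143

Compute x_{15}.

1st diffs: -18, -28, -38, -48.
2nd diffs: -10, -10, -10 (constant).
So x_j = -5j^2 - 3j - 3.
Evaluating at j = 15 gives x_{15} = -1173.

-1173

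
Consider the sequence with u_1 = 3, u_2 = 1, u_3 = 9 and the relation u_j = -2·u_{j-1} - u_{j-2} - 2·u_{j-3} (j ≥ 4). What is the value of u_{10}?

-1223

Iterate the recurrence:
u_4 = -25, u_5 = 39, u_6 = -71, u_7 = 153, u_8 = -313, u_9 = 615, u_{10} = -1223.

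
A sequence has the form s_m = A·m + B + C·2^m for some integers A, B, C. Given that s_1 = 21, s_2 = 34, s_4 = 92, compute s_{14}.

The three given values yield: A + B + 2C = 21; 2A + B + 4C = 34; 4A + B + 16C = 92.
Subtracting the first from the second: A + 2C = 13.
Subtracting the second from the third: 2A + 12C = 58.
Solving: C = 4, A = 5, then B = 8.
So s_m = 5·m + 8 + 4·2^m; at m=14 this is 65614.

65614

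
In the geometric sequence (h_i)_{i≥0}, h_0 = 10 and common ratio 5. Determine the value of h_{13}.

12207031250

h_i = 10·5^(i-0).
h_{13} = 10·5^13 = 12207031250.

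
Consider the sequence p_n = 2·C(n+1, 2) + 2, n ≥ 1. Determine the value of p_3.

C(4, 2) = 6, so p_3 = 14.

14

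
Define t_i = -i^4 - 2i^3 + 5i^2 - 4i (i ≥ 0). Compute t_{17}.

t_{17} = -1·17^4 - 2·17^3 + 5·17^2 - 4·17 = -91970.

-91970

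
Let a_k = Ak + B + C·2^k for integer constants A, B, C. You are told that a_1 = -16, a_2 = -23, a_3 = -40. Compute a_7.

Plug in k = 1, 2, 3: A + B + 2C = -16; 2A + B + 4C = -23; 3A + B + 8C = -40.
Subtracting the first from the second: A + 2C = -7.
Subtracting the second from the third: A + 4C = -17.
Solving: C = -5, A = 3, then B = -9.
So a_k = 3·k + (-9) + (-5)·2^k; at k=7 this is -628.

-628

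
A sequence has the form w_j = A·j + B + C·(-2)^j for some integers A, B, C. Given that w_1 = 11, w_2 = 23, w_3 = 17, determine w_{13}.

-8107

The three given values yield: A + B - 2C = 11; 2A + B + 4C = 23; 3A + B - 8C = 17.
Subtracting the first from the second: A + 6C = 12.
Subtracting the second from the third: A - 12C = -6.
Solving: C = 1, A = 6, then B = 7.
Therefore w_{13} = 78 + 7 + 1·(-8192) = -8107.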